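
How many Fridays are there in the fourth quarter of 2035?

October 1, 2035 is a Monday.
The range spans 92 days (inclusive of both endpoints).
92 = 7 × 13 + 1, so there are 13 full weeks plus 1 extra day.
Each full week contributes one Friday: 13 so far.
The 1 extra day is Monday — none qualify.
Total: 13 + 0 = 13.

13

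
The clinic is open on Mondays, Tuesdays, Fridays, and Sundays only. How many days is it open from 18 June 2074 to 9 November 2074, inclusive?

83

18 June 2074 is a Monday.
That's 145 days from start to end, counting both.
145 = 7 × 20 + 5, so there are 20 full weeks plus 5 extra days.
Each full week contributes 4 days from the set (Mon, Tue, Fri, Sun): 20 × 4 = 80.
The 5 extra days are Monday, Tuesday, Wednesday, Thursday, Friday — 3 of them qualify.
Total: 80 + 3 = 83.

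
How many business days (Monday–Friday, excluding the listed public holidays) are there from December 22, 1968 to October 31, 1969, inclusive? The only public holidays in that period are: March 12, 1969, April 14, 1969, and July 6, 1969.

223 business days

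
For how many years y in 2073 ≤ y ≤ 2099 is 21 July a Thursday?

Day of week of July 21 in each year:
2073: Fri, 2074: Sat, 2075: Sun, 2076: Tue, 2077: Wed, 2078: Thu ✓, 2079: Fri, 2080: Sun, 2081: Mon, 2082: Tue, 2083: Wed, 2084: Fri, 2085: Sat, 2086: Sun, 2087: Mon, 2088: Wed, 2089: Thu ✓, 2090: Fri, 2091: Sat, 2092: Mon, 2093: Tue, 2094: Wed, 2095: Thu ✓, 2096: Sat, 2097: Sun, 2098: Mon, 2099: Tue
Thursdays: 2078, 2089, 2095.

3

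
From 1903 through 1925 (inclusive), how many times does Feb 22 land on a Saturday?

Day of week of February 22 in each year:
1903: Sun, 1904: Mon, 1905: Wed, 1906: Thu, 1907: Fri, 1908: Sat ✓, 1909: Mon, 1910: Tue, 1911: Wed, 1912: Thu, 1913: Sat ✓, 1914: Sun, 1915: Mon, 1916: Tue, 1917: Thu, 1918: Fri, 1919: Sat ✓, 1920: Sun, 1921: Tue, 1922: Wed, 1923: Thu, 1924: Fri, 1925: Sun
Saturdays: 1908, 1913, 1919.

3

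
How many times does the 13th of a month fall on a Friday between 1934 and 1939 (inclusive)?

10

Friday-the-13ths by year:
1934: Apr, Jul
1935: Sep, Dec
1936: Mar, Nov
1937: Aug
1938: May
1939: Jan, Oct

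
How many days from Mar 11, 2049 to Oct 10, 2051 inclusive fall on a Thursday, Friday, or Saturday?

405

Mar 11, 2049 is a Thursday.
From Mar 11, 2049 to Oct 10, 2051 is 944 days inclusive.
944 = 7 × 134 + 6, so there are 134 full weeks plus 6 extra days.
Each full week contributes 3 days from the set (Thu, Fri, Sat): 134 × 3 = 402.
The 6 extra days are Thu, Fri, Sat, Sun, Mon, Tue — 3 of them qualify.
Total: 402 + 3 = 405.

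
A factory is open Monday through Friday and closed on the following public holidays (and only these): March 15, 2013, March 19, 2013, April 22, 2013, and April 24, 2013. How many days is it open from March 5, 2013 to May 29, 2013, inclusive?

58 business days

March 5, 2013 is a Tuesday.
The range spans 86 days (inclusive of both endpoints).
86 = 7 × 12 + 2, so there are 12 full weeks plus 2 extra days.
Each full week contributes 5 weekdays (Mon–Fri): 12 × 5 = 60.
The 2 extra days are Tue, Wed — 2 of them qualify.
Total: 60 + 2 = 62.
Holidays: March 15, 2013 (Fri); March 19, 2013 (Tue); April 22, 2013 (Mon); April 24, 2013 (Wed).
All 4 holidays fall on weekdays, so subtract 4.
Business days: 62 − 4 = 58.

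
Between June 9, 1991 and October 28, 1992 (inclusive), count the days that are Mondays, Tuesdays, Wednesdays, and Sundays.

June 9, 1991 is a Sunday.
That's 508 days from start to end, counting both.
508 = 7 × 72 + 4, so there are 72 full weeks plus 4 extra days.
Each full week contributes 4 days from the set (Mon, Tue, Wed, Sun): 72 × 4 = 288.
The 4 extra days are Sunday, Monday, Tuesday, Wednesday — 4 of them qualify.
Total: 288 + 4 = 292.

292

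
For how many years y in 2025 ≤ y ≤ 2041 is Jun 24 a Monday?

Day of week of June 24 in each year:
2025: Tue, 2026: Wed, 2027: Thu, 2028: Sat, 2029: Sun, 2030: Mon ✓, 2031: Tue, 2032: Thu, 2033: Fri, 2034: Sat, 2035: Sun, 2036: Tue, 2037: Wed, 2038: Thu, 2039: Fri, 2040: Sun, 2041: Mon ✓
Mondays: 2030, 2041.

2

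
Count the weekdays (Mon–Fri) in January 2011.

2011-01-01 is a Saturday.
That's 31 days from start to end, counting both.
31 = 7 × 4 + 3, so there are 4 full weeks plus 3 extra days.
Each full week contributes 5 weekdays (Mon–Fri): 4 × 5 = 20.
The 3 extra days are Sat, Sun, Mon — 1 of them qualifies.
Total: 20 + 1 = 21.

21 weekdays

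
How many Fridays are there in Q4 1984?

1984-10-01 is a Monday.
The range spans 92 days (inclusive of both endpoints).
92 = 7 × 13 + 1, so there are 13 full weeks plus 1 extra day.
Each full week contributes one Friday: 13 so far.
The 1 extra day is Mon — none qualify.
Total: 13 + 0 = 13.

13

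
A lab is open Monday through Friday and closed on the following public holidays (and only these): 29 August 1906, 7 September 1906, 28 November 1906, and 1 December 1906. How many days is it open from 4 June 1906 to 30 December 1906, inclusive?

147

4 June 1906 is a Monday.
That's 210 days from start to end, counting both.
210 = 7 × 30, so the span is exactly 30 full weeks.
Each full week contributes 5 weekdays (Mon–Fri): 30 × 5 = 150.
Holidays: 29 August 1906 (Wed); 7 September 1906 (Fri); 28 November 1906 (Wed); 1 December 1906 (Sat).
3 of the 4 holidays fall on weekdays; the rest are weekends and were already excluded.
Business days: 150 − 3 = 147.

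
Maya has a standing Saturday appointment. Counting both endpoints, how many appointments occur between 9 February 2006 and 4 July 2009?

9 February 2006 is a Thursday.
That's 1242 days from start to end, counting both.
1242 = 7 × 177 + 3, so there are 177 full weeks plus 3 extra days.
Each full week contributes one Saturday: 177 so far.
The 3 extra days are Thursday, Friday, Saturday — 1 of them qualifies.
Total: 177 + 1 = 178.

178 Saturdays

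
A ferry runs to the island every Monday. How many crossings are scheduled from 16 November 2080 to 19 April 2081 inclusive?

16 November 2080 is a Saturday.
That's 155 days from start to end, counting both.
155 = 7 × 22 + 1, so there are 22 full weeks plus 1 extra day.
Each full week contributes one Monday: 22 so far.
The 1 extra day is Saturday — none qualify.
Total: 22 + 0 = 22.

22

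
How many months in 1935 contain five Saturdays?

A month has five Saturdays exactly when Saturday falls within its first (length − 28) days.
Jan: 31 days, starts Tue → 5 of Tue, Wed, Thu
Feb: 28 days, starts Fri → 5 of (none)
Mar: 31 days, starts Fri → 5 of Fri, Sat, Sun ✓
Apr: 30 days, starts Mon → 5 of Mon, Tue
May: 31 days, starts Wed → 5 of Wed, Thu, Fri
Jun: 30 days, starts Sat → 5 of Sat, Sun ✓
Jul: 31 days, starts Mon → 5 of Mon, Tue, Wed
Aug: 31 days, starts Thu → 5 of Thu, Fri, Sat ✓
Sep: 30 days, starts Sun → 5 of Sun, Mon
Oct: 31 days, starts Tue → 5 of Tue, Wed, Thu
Nov: 30 days, starts Fri → 5 of Fri, Sat ✓
Dec: 31 days, starts Sun → 5 of Sun, Mon, Tue
Months with five Saturdays: Mar, Jun, Aug, Nov.

4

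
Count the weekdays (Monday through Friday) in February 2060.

2060-02-01 is a Sunday.
From 2060-02-01 to 2060-02-29 is 29 days inclusive.
29 = 7 × 4 + 1, so there are 4 full weeks plus 1 extra day.
Each full week contributes 5 weekdays (Mon–Fri): 4 × 5 = 20.
The 1 extra day is Sunday — none qualify.
Total: 20 + 0 = 20.

20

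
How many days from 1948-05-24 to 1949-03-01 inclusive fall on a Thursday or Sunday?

80

1948-05-24 is a Monday.
From 1948-05-24 to 1949-03-01 is 282 days inclusive.
282 = 7 × 40 + 2, so there are 40 full weeks plus 2 extra days.
Each full week contributes 2 days from the set (Thu, Sun): 40 × 2 = 80.
The 2 extra days are Monday, Tuesday — none qualify.
Total: 80 + 0 = 80.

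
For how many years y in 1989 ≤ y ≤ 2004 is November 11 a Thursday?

Day of week of November 11 in each year:
1989: Sat, 1990: Sun, 1991: Mon, 1992: Wed, 1993: Thu ✓, 1994: Fri, 1995: Sat, 1996: Mon, 1997: Tue, 1998: Wed, 1999: Thu ✓, 2000: Sat, 2001: Sun, 2002: Mon, 2003: Tue, 2004: Thu ✓
Thursdays: 1993, 1999, 2004.

3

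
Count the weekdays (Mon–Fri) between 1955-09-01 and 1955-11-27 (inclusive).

1955-09-01 is a Thursday.
The range spans 88 days (inclusive of both endpoints).
88 = 7 × 12 + 4, so there are 12 full weeks plus 4 extra days.
Each full week contributes 5 weekdays (Mon–Fri): 12 × 5 = 60.
The 4 extra days are Thu, Fri, Sat, Sun — 2 of them qualify.
Total: 60 + 2 = 62.

62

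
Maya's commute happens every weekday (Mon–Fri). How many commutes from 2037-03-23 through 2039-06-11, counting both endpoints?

2037-03-23 is a Monday.
The range spans 811 days (inclusive of both endpoints).
811 = 7 × 115 + 6, so there are 115 full weeks plus 6 extra days.
Each full week contributes 5 weekdays (Mon–Fri): 115 × 5 = 575.
The 6 extra days are Mon, Tue, Wed, Thu, Fri, Sat — 5 of them qualify.
Total: 575 + 5 = 580.

580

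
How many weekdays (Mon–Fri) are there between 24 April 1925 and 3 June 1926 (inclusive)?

24 April 1925 is a Friday.
That's 406 days from start to end, counting both.
406 = 7 × 58, so the span is exactly 58 full weeks.
Each full week contributes 5 weekdays (Mon–Fri): 58 × 5 = 290.

290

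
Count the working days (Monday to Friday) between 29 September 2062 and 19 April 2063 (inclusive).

145

29 September 2062 is a Friday.
The range spans 203 days (inclusive of both endpoints).
203 = 7 × 29, so the span is exactly 29 full weeks.
Each full week contributes 5 weekdays (Mon–Fri): 29 × 5 = 145.
Total: 145.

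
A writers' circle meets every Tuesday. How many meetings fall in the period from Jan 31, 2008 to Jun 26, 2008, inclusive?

21

Jan 31, 2008 is a Thursday.
That's 148 days from start to end, counting both.
148 = 7 × 21 + 1, so there are 21 full weeks plus 1 extra day.
Each full week contributes one Tuesday: 21 so far.
The 1 extra day is Thu — none qualify.
Total: 21 + 0 = 21.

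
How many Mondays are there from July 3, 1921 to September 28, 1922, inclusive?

July 3, 1921 is a Sunday.
The range spans 453 days (inclusive of both endpoints).
453 = 7 × 64 + 5, so there are 64 full weeks plus 5 extra days.
Each full week contributes one Monday: 64 so far.
The 5 extra days are Sun, Mon, Tue, Wed, Thu — 1 of them qualifies.
Total: 64 + 1 = 65.

65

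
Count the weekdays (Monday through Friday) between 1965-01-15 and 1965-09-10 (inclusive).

171

1965-01-15 is a Friday.
From 1965-01-15 to 1965-09-10 is 239 days inclusive.
239 = 7 × 34 + 1, so there are 34 full weeks plus 1 extra day.
Each full week contributes 5 weekdays (Mon–Fri): 34 × 5 = 170.
The 1 extra day is Friday — 1 of them qualifies.
Total: 170 + 1 = 171.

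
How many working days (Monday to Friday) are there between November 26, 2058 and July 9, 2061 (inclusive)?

November 26, 2058 is a Tuesday.
The range spans 957 days (inclusive of both endpoints).
957 = 7 × 136 + 5, so there are 136 full weeks plus 5 extra days.
Each full week contributes 5 weekdays (Mon–Fri): 136 × 5 = 680.
The 5 extra days are Tue, Wed, Thu, Fri, Sat — 4 of them qualify.
Total: 680 + 4 = 684.

684 weekdays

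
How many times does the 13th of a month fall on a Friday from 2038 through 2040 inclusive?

Friday-the-13ths by year:
2038: Aug
2039: May
2040: Jan, Apr, Jul

5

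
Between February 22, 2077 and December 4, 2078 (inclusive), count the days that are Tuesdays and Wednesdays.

February 22, 2077 is a Monday.
That's 651 days from start to end, counting both.
651 = 7 × 93, so the span is exactly 93 full weeks.
Each full week contributes 2 days from the set (Tue, Wed): 93 × 2 = 186.

186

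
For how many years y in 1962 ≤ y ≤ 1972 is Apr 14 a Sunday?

2

Day of week of April 14 in each year:
1962: Sat, 1963: Sun ✓, 1964: Tue, 1965: Wed, 1966: Thu, 1967: Fri, 1968: Sun ✓, 1969: Mon, 1970: Tue, 1971: Wed, 1972: Fri
Sundays: 1963, 1968.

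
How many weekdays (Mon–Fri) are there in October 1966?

1966-10-01 is a Saturday.
From 1966-10-01 to 1966-10-31 is 31 days inclusive.
31 = 7 × 4 + 3, so there are 4 full weeks plus 3 extra days.
Each full week contributes 5 weekdays (Mon–Fri): 4 × 5 = 20.
The 3 extra days are Sat, Sun, Mon — 1 of them qualifies.
Total: 20 + 1 = 21.

21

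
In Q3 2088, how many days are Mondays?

13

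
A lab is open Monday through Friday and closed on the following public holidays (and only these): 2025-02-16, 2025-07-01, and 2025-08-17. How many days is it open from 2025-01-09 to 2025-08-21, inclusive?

160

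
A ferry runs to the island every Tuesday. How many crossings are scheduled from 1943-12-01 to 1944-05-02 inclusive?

1943-12-01 is a Wednesday.
From 1943-12-01 to 1944-05-02 is 154 days inclusive.
154 = 7 × 22, so the span is exactly 22 full weeks.
Each full week contributes one Tuesday: 22 so far.
Total: 22.

22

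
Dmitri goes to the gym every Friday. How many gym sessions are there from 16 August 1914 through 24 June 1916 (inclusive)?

97

16 August 1914 is a Sunday.
That's 679 days from start to end, counting both.
679 = 7 × 97, so the span is exactly 97 full weeks.
Each full week contributes one Friday: 97 so far.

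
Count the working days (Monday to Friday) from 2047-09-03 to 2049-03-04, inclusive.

2047-09-03 is a Tuesday.
From 2047-09-03 to 2049-03-04 is 549 days inclusive.
549 = 7 × 78 + 3, so there are 78 full weeks plus 3 extra days.
Each full week contributes 5 weekdays (Mon–Fri): 78 × 5 = 390.
The 3 extra days are Tue, Wed, Thu — 3 of them qualify.
Total: 390 + 3 = 393.

393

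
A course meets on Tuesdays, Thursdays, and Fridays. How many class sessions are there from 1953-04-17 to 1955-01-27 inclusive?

279

1953-04-17 is a Friday.
From 1953-04-17 to 1955-01-27 is 651 days inclusive.
651 = 7 × 93, so the span is exactly 93 full weeks.
Each full week contributes 3 days from the set (Tue, Thu, Fri): 93 × 3 = 279.
Total: 279.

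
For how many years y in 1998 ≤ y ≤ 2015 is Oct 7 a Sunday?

3

Day of week of October 7 in each year:
1998: Wed, 1999: Thu, 2000: Sat, 2001: Sun ✓, 2002: Mon, 2003: Tue, 2004: Thu, 2005: Fri, 2006: Sat, 2007: Sun ✓, 2008: Tue, 2009: Wed, 2010: Thu, 2011: Fri, 2012: Sun ✓, 2013: Mon, 2014: Tue, 2015: Wed
Sundays: 2001, 2007, 2012.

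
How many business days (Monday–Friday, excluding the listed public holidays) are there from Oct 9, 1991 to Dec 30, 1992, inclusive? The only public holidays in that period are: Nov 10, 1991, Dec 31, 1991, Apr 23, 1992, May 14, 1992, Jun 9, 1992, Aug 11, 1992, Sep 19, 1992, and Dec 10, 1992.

315 business days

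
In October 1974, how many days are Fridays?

4

October 1, 1974 is a Tuesday.
From October 1, 1974 to October 31, 1974 is 31 days inclusive.
31 = 7 × 4 + 3, so there are 4 full weeks plus 3 extra days.
Each full week contributes one Friday: 4 so far.
The 3 extra days are Tuesday, Wednesday, Thursday — none qualify.
Total: 4 + 0 = 4.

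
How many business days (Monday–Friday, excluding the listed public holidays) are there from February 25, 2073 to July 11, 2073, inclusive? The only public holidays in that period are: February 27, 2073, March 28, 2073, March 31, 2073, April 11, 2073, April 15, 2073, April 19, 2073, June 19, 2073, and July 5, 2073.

February 25, 2073 is a Saturday.
The range spans 137 days (inclusive of both endpoints).
137 = 7 × 19 + 4, so there are 19 full weeks plus 4 extra days.
Each full week contributes 5 weekdays (Mon–Fri): 19 × 5 = 95.
The 4 extra days are Sat, Sun, Mon, Tue — 2 of them qualify.
Total: 95 + 2 = 97.
Holidays: February 27, 2073 (Mon); March 28, 2073 (Tue); March 31, 2073 (Fri); April 11, 2073 (Tue); April 15, 2073 (Sat); April 19, 2073 (Wed); June 19, 2073 (Mon); July 5, 2073 (Wed).
7 of the 8 holidays fall on weekdays; the rest are weekends and were already excluded.
Business days: 97 − 7 = 90.

90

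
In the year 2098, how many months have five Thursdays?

A month has five Thursdays exactly when Thursday falls within its first (length − 28) days.
Jan: 31 days, starts Wed → 5 of Wed, Thu, Fri ✓
Feb: 28 days, starts Sat → 5 of (none)
Mar: 31 days, starts Sat → 5 of Sat, Sun, Mon
Apr: 30 days, starts Tue → 5 of Tue, Wed
May: 31 days, starts Thu → 5 of Thu, Fri, Sat ✓
Jun: 30 days, starts Sun → 5 of Sun, Mon
Jul: 31 days, starts Tue → 5 of Tue, Wed, Thu ✓
Aug: 31 days, starts Fri → 5 of Fri, Sat, Sun
Sep: 30 days, starts Mon → 5 of Mon, Tue
Oct: 31 days, starts Wed → 5 of Wed, Thu, Fri ✓
Nov: 30 days, starts Sat → 5 of Sat, Sun
Dec: 31 days, starts Mon → 5 of Mon, Tue, Wed
Months with five Thursdays: Jan, May, Jul, Oct.

4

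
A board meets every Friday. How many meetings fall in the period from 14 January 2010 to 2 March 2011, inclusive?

59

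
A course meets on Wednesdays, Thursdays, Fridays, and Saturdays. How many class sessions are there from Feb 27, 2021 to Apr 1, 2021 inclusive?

Feb 27, 2021 is a Saturday.
From Feb 27, 2021 to Apr 1, 2021 is 34 days inclusive.
34 = 7 × 4 + 6, so there are 4 full weeks plus 6 extra days.
Each full week contributes 4 days from the set (Wed, Thu, Fri, Sat): 4 × 4 = 16.
The 6 extra days are Sat, Sun, Mon, Tue, Wed, Thu — 3 of them qualify.
Total: 16 + 3 = 19.

19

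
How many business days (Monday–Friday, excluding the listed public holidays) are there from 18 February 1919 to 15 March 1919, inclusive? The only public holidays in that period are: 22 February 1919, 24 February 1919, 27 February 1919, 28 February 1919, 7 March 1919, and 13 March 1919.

18 February 1919 is a Tuesday.
The range spans 26 days (inclusive of both endpoints).
26 = 7 × 3 + 5, so there are 3 full weeks plus 5 extra days.
Each full week contributes 5 weekdays (Mon–Fri): 3 × 5 = 15.
The 5 extra days are Tue, Wed, Thu, Fri, Sat — 4 of them qualify.
Total: 15 + 4 = 19.
Holidays: 22 February 1919 (Sat); 24 February 1919 (Mon); 27 February 1919 (Thu); 28 February 1919 (Fri); 7 March 1919 (Fri); 13 March 1919 (Thu).
5 of the 6 holidays fall on weekdays; the rest are weekends and were already excluded.
Business days: 19 − 5 = 14.

14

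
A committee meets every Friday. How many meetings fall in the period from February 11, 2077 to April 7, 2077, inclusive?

February 11, 2077 is a Thursday.
From February 11, 2077 to April 7, 2077 is 56 days inclusive.
56 = 7 × 8, so the span is exactly 8 full weeks.
Each full week contributes one Friday: 8 so far.

8 Fridays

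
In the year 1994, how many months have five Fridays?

A month has five Fridays exactly when Friday falls within its first (length − 28) days.
Jan: 31 days, starts Sat → 5 of Sat, Sun, Mon
Feb: 28 days, starts Tue → 5 of (none)
Mar: 31 days, starts Tue → 5 of Tue, Wed, Thu
Apr: 30 days, starts Fri → 5 of Fri, Sat ✓
May: 31 days, starts Sun → 5 of Sun, Mon, Tue
Jun: 30 days, starts Wed → 5 of Wed, Thu
Jul: 31 days, starts Fri → 5 of Fri, Sat, Sun ✓
Aug: 31 days, starts Mon → 5 of Mon, Tue, Wed
Sep: 30 days, starts Thu → 5 of Thu, Fri ✓
Oct: 31 days, starts Sat → 5 of Sat, Sun, Mon
Nov: 30 days, starts Tue → 5 of Tue, Wed
Dec: 31 days, starts Thu → 5 of Thu, Fri, Sat ✓
Months with five Fridays: Apr, Jul, Sep, Dec.

4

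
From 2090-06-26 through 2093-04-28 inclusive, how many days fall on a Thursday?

148

2090-06-26 is a Monday.
The range spans 1038 days (inclusive of both endpoints).
1038 = 7 × 148 + 2, so there are 148 full weeks plus 2 extra days.
Each full week contributes one Thursday: 148 so far.
The 2 extra days are Monday, Tuesday — none qualify.
Total: 148 + 0 = 148.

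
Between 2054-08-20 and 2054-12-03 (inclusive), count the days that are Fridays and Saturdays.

30

2054-08-20 is a Thursday.
From 2054-08-20 to 2054-12-03 is 106 days inclusive.
106 = 7 × 15 + 1, so there are 15 full weeks plus 1 extra day.
Each full week contributes 2 days from the set (Fri, Sat): 15 × 2 = 30.
The 1 extra day is Thursday — none qualify.
Total: 30 + 0 = 30.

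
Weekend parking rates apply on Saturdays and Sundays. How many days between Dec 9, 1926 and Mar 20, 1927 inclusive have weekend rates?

Dec 9, 1926 is a Thursday.
That's 102 days from start to end, counting both.
102 = 7 × 14 + 4, so there are 14 full weeks plus 4 extra days.
Each full week contributes 2 weekend days (Sat, Sun): 14 × 2 = 28.
The 4 extra days are Thu, Fri, Sat, Sun — 2 of them qualify.
Total: 28 + 2 = 30.

30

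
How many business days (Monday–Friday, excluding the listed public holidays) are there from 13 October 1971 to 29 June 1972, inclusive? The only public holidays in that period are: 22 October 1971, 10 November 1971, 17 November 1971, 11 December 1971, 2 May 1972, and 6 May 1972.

13 October 1971 is a Wednesday.
That's 261 days from start to end, counting both.
261 = 7 × 37 + 2, so there are 37 full weeks plus 2 extra days.
Each full week contributes 5 weekdays (Mon–Fri): 37 × 5 = 185.
The 2 extra days are Wednesday, Thursday — 2 of them qualify.
Total: 185 + 2 = 187.
Holidays: 22 October 1971 (Fri); 10 November 1971 (Wed); 17 November 1971 (Wed); 11 December 1971 (Sat); 2 May 1972 (Tue); 6 May 1972 (Sat).
4 of the 6 holidays fall on weekdays; the rest are weekends and were already excluded.
Business days: 187 − 4 = 183.

183 business days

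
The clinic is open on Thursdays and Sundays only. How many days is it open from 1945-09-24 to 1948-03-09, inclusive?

256

1945-09-24 is a Monday.
From 1945-09-24 to 1948-03-09 is 898 days inclusive.
898 = 7 × 128 + 2, so there are 128 full weeks plus 2 extra days.
Each full week contributes 2 days from the set (Thu, Sun): 128 × 2 = 256.
The 2 extra days are Monday, Tuesday — none qualify.
Total: 256 + 0 = 256.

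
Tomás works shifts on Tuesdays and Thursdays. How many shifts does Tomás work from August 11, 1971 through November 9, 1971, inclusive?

26

August 11, 1971 is a Wednesday.
The range spans 91 days (inclusive of both endpoints).
91 = 7 × 13, so the span is exactly 13 full weeks.
Each full week contributes 2 days from the set (Tue, Thu): 13 × 2 = 26.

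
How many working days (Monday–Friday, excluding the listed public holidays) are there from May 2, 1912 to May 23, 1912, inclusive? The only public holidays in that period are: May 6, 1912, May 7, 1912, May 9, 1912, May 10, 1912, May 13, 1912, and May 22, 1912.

May 2, 1912 is a Thursday.
From May 2, 1912 to May 23, 1912 is 22 days inclusive.
22 = 7 × 3 + 1, so there are 3 full weeks plus 1 extra day.
Each full week contributes 5 weekdays (Mon–Fri): 3 × 5 = 15.
The 1 extra day is Thu — 1 of them qualifies.
Total: 15 + 1 = 16.
Holidays: May 6, 1912 (Mon); May 7, 1912 (Tue); May 9, 1912 (Thu); May 10, 1912 (Fri); May 13, 1912 (Mon); May 22, 1912 (Wed).
All 6 holidays fall on weekdays, so subtract 6.
Business days: 16 − 6 = 10.

10 working days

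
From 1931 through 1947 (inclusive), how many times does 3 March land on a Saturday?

2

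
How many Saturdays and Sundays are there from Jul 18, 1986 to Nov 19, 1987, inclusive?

Jul 18, 1986 is a Friday.
That's 490 days from start to end, counting both.
490 = 7 × 70, so the span is exactly 70 full weeks.
Each full week contributes 2 weekend days (Sat, Sun): 70 × 2 = 140.
Total: 140.

140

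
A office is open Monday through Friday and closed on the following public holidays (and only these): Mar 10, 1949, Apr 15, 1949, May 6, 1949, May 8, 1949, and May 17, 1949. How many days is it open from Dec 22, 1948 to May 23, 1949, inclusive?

105 business days

Dec 22, 1948 is a Wednesday.
From Dec 22, 1948 to May 23, 1949 is 153 days inclusive.
153 = 7 × 21 + 6, so there are 21 full weeks plus 6 extra days.
Each full week contributes 5 weekdays (Mon–Fri): 21 × 5 = 105.
The 6 extra days are Wed, Thu, Fri, Sat, Sun, Mon — 4 of them qualify.
Total: 105 + 4 = 109.
Holidays: Mar 10, 1949 (Thu); Apr 15, 1949 (Fri); May 6, 1949 (Fri); May 8, 1949 (Sun); May 17, 1949 (Tue).
4 of the 5 holidays fall on weekdays; the rest are weekends and were already excluded.
Business days: 109 − 4 = 105.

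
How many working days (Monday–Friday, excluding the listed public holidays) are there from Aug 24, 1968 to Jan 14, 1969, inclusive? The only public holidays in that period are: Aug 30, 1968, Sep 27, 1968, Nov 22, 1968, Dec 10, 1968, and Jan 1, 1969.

Aug 24, 1968 is a Saturday.
From Aug 24, 1968 to Jan 14, 1969 is 144 days inclusive.
144 = 7 × 20 + 4, so there are 20 full weeks plus 4 extra days.
Each full week contributes 5 weekdays (Mon–Fri): 20 × 5 = 100.
The 4 extra days are Saturday, Sunday, Monday, Tuesday — 2 of them qualify.
Total: 100 + 2 = 102.
Holidays: Aug 30, 1968 (Fri); Sep 27, 1968 (Fri); Nov 22, 1968 (Fri); Dec 10, 1968 (Tue); Jan 1, 1969 (Wed).
All 5 holidays fall on weekdays, so subtract 5.
Business days: 102 − 5 = 97.

97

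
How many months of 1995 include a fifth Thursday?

4

A month has five Thursdays exactly when Thursday falls within its first (length − 28) days.
Jan: 31 days, starts Sun → 5 of Sun, Mon, Tue
Feb: 28 days, starts Wed → 5 of (none)
Mar: 31 days, starts Wed → 5 of Wed, Thu, Fri ✓
Apr: 30 days, starts Sat → 5 of Sat, Sun
May: 31 days, starts Mon → 5 of Mon, Tue, Wed
Jun: 30 days, starts Thu → 5 of Thu, Fri ✓
Jul: 31 days, starts Sat → 5 of Sat, Sun, Mon
Aug: 31 days, starts Tue → 5 of Tue, Wed, Thu ✓
Sep: 30 days, starts Fri → 5 of Fri, Sat
Oct: 31 days, starts Sun → 5 of Sun, Mon, Tue
Nov: 30 days, starts Wed → 5 of Wed, Thu ✓
Dec: 31 days, starts Fri → 5 of Fri, Sat, Sun
Months with five Thursdays: Mar, Jun, Aug, Nov.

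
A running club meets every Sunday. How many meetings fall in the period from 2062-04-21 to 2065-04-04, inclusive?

154 Sundays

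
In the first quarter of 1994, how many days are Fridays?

1 January 1994 is a Saturday.
That's 90 days from start to end, counting both.
90 = 7 × 12 + 6, so there are 12 full weeks plus 6 extra days.
Each full week contributes one Friday: 12 so far.
The 6 extra days are Saturday, Sunday, Monday, Tuesday, Wednesday, Thursday — none qualify.
Total: 12 + 0 = 12.

12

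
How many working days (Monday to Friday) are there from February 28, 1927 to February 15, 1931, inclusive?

February 28, 1927 is a Monday.
That's 1449 days from start to end, counting both.
1449 = 7 × 207, so the span is exactly 207 full weeks.
Each full week contributes 5 weekdays (Mon–Fri): 207 × 5 = 1035.
Total: 1035.

1035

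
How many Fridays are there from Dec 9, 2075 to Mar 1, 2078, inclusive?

Dec 9, 2075 is a Monday.
That's 814 days from start to end, counting both.
814 = 7 × 116 + 2, so there are 116 full weeks plus 2 extra days.
Each full week contributes one Friday: 116 so far.
The 2 extra days are Monday, Tuesday — none qualify.
Total: 116 + 0 = 116.

116 Fridays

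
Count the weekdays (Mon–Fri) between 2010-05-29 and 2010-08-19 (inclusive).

59

2010-05-29 is a Saturday.
The range spans 83 days (inclusive of both endpoints).
83 = 7 × 11 + 6, so there are 11 full weeks plus 6 extra days.
Each full week contributes 5 weekdays (Mon–Fri): 11 × 5 = 55.
The 6 extra days are Sat, Sun, Mon, Tue, Wed, Thu — 4 of them qualify.
Total: 55 + 4 = 59.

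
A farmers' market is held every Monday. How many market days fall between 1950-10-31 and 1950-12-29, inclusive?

1950-10-31 is a Tuesday.
That's 60 days from start to end, counting both.
60 = 7 × 8 + 4, so there are 8 full weeks plus 4 extra days.
Each full week contributes one Monday: 8 so far.
The 4 extra days are Tuesday, Wednesday, Thursday, Friday — none qualify.
Total: 8 + 0 = 8.

8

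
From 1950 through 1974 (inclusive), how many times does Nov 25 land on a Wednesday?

Day of week of November 25 in each year:
1950: Sat, 1951: Sun, 1952: Tue, 1953: Wed ✓, 1954: Thu, 1955: Fri, 1956: Sun, 1957: Mon, 1958: Tue, 1959: Wed ✓, 1960: Fri, 1961: Sat, 1962: Sun, 1963: Mon, 1964: Wed ✓, 1965: Thu, 1966: Fri, 1967: Sat, 1968: Mon, 1969: Tue, 1970: Wed ✓, 1971: Thu, 1972: Sat, 1973: Sun, 1974: Mon
Wednesdays: 1953, 1959, 1964, 1970.

4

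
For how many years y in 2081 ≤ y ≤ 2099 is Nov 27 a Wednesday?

Day of week of November 27 in each year:
2081: Thu, 2082: Fri, 2083: Sat, 2084: Mon, 2085: Tue, 2086: Wed ✓, 2087: Thu, 2088: Sat, 2089: Sun, 2090: Mon, 2091: Tue, 2092: Thu, 2093: Fri, 2094: Sat, 2095: Sun, 2096: Tue, 2097: Wed ✓, 2098: Thu, 2099: Fri
Wednesdays: 2086, 2097.

2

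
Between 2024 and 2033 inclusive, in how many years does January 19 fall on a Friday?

Day of week of January 19 in each year:
2024: Fri ✓, 2025: Sun, 2026: Mon, 2027: Tue, 2028: Wed, 2029: Fri ✓, 2030: Sat, 2031: Sun, 2032: Mon, 2033: Wed
Fridays: 2024, 2029.

2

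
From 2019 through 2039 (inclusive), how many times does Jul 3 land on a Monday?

Day of week of July 3 in each year:
2019: Wed, 2020: Fri, 2021: Sat, 2022: Sun, 2023: Mon ✓, 2024: Wed, 2025: Thu, 2026: Fri, 2027: Sat, 2028: Mon ✓, 2029: Tue, 2030: Wed, 2031: Thu, 2032: Sat, 2033: Sun, 2034: Mon ✓, 2035: Tue, 2036: Thu, 2037: Fri, 2038: Sat, 2039: Sun
Mondays: 2023, 2028, 2034.

3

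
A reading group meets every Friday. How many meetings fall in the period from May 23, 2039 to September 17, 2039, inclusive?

17 Fridays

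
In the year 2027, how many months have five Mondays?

A month has five Mondays exactly when Monday falls within its first (length − 28) days.
Jan: 31 days, starts Fri → 5 of Fri, Sat, Sun
Feb: 28 days, starts Mon → 5 of (none)
Mar: 31 days, starts Mon → 5 of Mon, Tue, Wed ✓
Apr: 30 days, starts Thu → 5 of Thu, Fri
May: 31 days, starts Sat → 5 of Sat, Sun, Mon ✓
Jun: 30 days, starts Tue → 5 of Tue, Wed
Jul: 31 days, starts Thu → 5 of Thu, Fri, Sat
Aug: 31 days, starts Sun → 5 of Sun, Mon, Tue ✓
Sep: 30 days, starts Wed → 5 of Wed, Thu
Oct: 31 days, starts Fri → 5 of Fri, Sat, Sun
Nov: 30 days, starts Mon → 5 of Mon, Tue ✓
Dec: 31 days, starts Wed → 5 of Wed, Thu, Fri
Months with five Mondays: Mar, May, Aug, Nov.

4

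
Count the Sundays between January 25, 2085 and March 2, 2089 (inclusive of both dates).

January 25, 2085 is a Thursday.
That's 1498 days from start to end, counting both.
1498 = 7 × 214, so the span is exactly 214 full weeks.
Each full week contributes one Sunday: 214 so far.

214 Sundays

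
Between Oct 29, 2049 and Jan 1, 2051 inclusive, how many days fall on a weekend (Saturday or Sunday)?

124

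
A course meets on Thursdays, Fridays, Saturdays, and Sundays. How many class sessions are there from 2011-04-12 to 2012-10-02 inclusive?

308

2011-04-12 is a Tuesday.
From 2011-04-12 to 2012-10-02 is 540 days inclusive.
540 = 7 × 77 + 1, so there are 77 full weeks plus 1 extra day.
Each full week contributes 4 days from the set (Thu, Fri, Sat, Sun): 77 × 4 = 308.
The 1 extra day is Tue — none qualify.
Total: 308 + 0 = 308.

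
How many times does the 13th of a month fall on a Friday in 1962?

2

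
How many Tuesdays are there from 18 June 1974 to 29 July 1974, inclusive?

18 June 1974 is a Tuesday.
From 18 June 1974 to 29 July 1974 is 42 days inclusive.
42 = 7 × 6, so the span is exactly 6 full weeks.
Each full week contributes one Tuesday: 6 so far.

6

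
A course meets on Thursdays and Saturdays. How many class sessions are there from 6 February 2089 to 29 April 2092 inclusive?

336

6 February 2089 is a Sunday.
The range spans 1179 days (inclusive of both endpoints).
1179 = 7 × 168 + 3, so there are 168 full weeks plus 3 extra days.
Each full week contributes 2 days from the set (Thu, Sat): 168 × 2 = 336.
The 3 extra days are Sunday, Monday, Tuesday — none qualify.
Total: 336 + 0 = 336.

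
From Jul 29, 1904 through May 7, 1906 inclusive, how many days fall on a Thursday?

92

Jul 29, 1904 is a Friday.
That's 648 days from start to end, counting both.
648 = 7 × 92 + 4, so there are 92 full weeks plus 4 extra days.
Each full week contributes one Thursday: 92 so far.
The 4 extra days are Fri, Sat, Sun, Mon — none qualify.
Total: 92 + 0 = 92.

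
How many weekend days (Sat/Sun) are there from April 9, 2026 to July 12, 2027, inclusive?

April 9, 2026 is a Thursday.
From April 9, 2026 to July 12, 2027 is 460 days inclusive.
460 = 7 × 65 + 5, so there are 65 full weeks plus 5 extra days.
Each full week contributes 2 weekend days (Sat, Sun): 65 × 2 = 130.
The 5 extra days are Thursday, Friday, Saturday, Sunday, Monday — 2 of them qualify.
Total: 130 + 2 = 132.

132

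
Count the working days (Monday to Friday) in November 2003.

1 November 2003 is a Saturday.
That's 30 days from start to end, counting both.
30 = 7 × 4 + 2, so there are 4 full weeks plus 2 extra days.
Each full week contributes 5 weekdays (Mon–Fri): 4 × 5 = 20.
The 2 extra days are Sat, Sun — none qualify.
Total: 20 + 0 = 20.

20 weekdays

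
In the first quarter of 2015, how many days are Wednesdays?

2015-01-01 is a Thursday.
The range spans 90 days (inclusive of both endpoints).
90 = 7 × 12 + 6, so there are 12 full weeks plus 6 extra days.
Each full week contributes one Wednesday: 12 so far.
The 6 extra days are Thu, Fri, Sat, Sun, Mon, Tue — none qualify.
Total: 12 + 0 = 12.

12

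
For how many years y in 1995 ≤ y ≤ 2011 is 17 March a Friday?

Day of week of March 17 in each year:
1995: Fri ✓, 1996: Sun, 1997: Mon, 1998: Tue, 1999: Wed, 2000: Fri ✓, 2001: Sat, 2002: Sun, 2003: Mon, 2004: Wed, 2005: Thu, 2006: Fri ✓, 2007: Sat, 2008: Mon, 2009: Tue, 2010: Wed, 2011: Thu
Fridays: 1995, 2000, 2006.

3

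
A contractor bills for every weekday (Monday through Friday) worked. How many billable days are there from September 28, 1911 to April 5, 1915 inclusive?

September 28, 1911 is a Thursday.
From September 28, 1911 to April 5, 1915 is 1286 days inclusive.
1286 = 7 × 183 + 5, so there are 183 full weeks plus 5 extra days.
Each full week contributes 5 weekdays (Mon–Fri): 183 × 5 = 915.
The 5 extra days are Thursday, Friday, Saturday, Sunday, Monday — 3 of them qualify.
Total: 915 + 3 = 918.

918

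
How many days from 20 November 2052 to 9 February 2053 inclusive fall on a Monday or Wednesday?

20 November 2052 is a Wednesday.
That's 82 days from start to end, counting both.
82 = 7 × 11 + 5, so there are 11 full weeks plus 5 extra days.
Each full week contributes 2 days from the set (Mon, Wed): 11 × 2 = 22.
The 5 extra days are Wednesday, Thursday, Friday, Saturday, Sunday — 1 of them qualifies.
Total: 22 + 1 = 23.

23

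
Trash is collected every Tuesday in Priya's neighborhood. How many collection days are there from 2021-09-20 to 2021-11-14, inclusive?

8

2021-09-20 is a Monday.
The range spans 56 days (inclusive of both endpoints).
56 = 7 × 8, so the span is exactly 8 full weeks.
Each full week contributes one Tuesday: 8 so far.
Total: 8.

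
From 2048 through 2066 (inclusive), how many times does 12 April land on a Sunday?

3

Day of week of April 12 in each year:
2048: Sun ✓, 2049: Mon, 2050: Tue, 2051: Wed, 2052: Fri, 2053: Sat, 2054: Sun ✓, 2055: Mon, 2056: Wed, 2057: Thu, 2058: Fri, 2059: Sat, 2060: Mon, 2061: Tue, 2062: Wed, 2063: Thu, 2064: Sat, 2065: Sun ✓, 2066: Mon
Sundays: 2048, 2054, 2065.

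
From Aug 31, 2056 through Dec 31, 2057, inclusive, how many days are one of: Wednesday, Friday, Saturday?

209

Aug 31, 2056 is a Thursday.
That's 488 days from start to end, counting both.
488 = 7 × 69 + 5, so there are 69 full weeks plus 5 extra days.
Each full week contributes 3 days from the set (Wed, Fri, Sat): 69 × 3 = 207.
The 5 extra days are Thu, Fri, Sat, Sun, Mon — 2 of them qualify.
Total: 207 + 2 = 209.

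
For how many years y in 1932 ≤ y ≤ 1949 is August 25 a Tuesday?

2

Day of week of August 25 in each year:
1932: Thu, 1933: Fri, 1934: Sat, 1935: Sun, 1936: Tue ✓, 1937: Wed, 1938: Thu, 1939: Fri, 1940: Sun, 1941: Mon, 1942: Tue ✓, 1943: Wed, 1944: Fri, 1945: Sat, 1946: Sun, 1947: Mon, 1948: Wed, 1949: Thu
Tuesdays: 1936, 1942.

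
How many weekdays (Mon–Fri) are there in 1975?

1975-01-01 is a Wednesday.
From 1975-01-01 to 1975-12-31 is 365 days inclusive.
365 = 7 × 52 + 1, so there are 52 full weeks plus 1 extra day.
Each full week contributes 5 weekdays (Mon–Fri): 52 × 5 = 260.
The 1 extra day is Wednesday — 1 of them qualifies.
Total: 260 + 1 = 261.

261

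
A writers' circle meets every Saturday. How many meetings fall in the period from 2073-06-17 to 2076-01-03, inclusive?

133

2073-06-17 is a Saturday.
That's 931 days from start to end, counting both.
931 = 7 × 133, so the span is exactly 133 full weeks.
Each full week contributes one Saturday: 133 so far.
Total: 133.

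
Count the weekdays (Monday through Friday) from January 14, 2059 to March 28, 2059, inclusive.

54

January 14, 2059 is a Tuesday.
The range spans 74 days (inclusive of both endpoints).
74 = 7 × 10 + 4, so there are 10 full weeks plus 4 extra days.
Each full week contributes 5 weekdays (Mon–Fri): 10 × 5 = 50.
The 4 extra days are Tue, Wed, Thu, Fri — 4 of them qualify.
Total: 50 + 4 = 54.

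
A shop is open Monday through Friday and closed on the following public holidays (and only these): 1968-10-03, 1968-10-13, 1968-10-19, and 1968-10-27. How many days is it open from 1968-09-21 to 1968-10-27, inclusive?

24 business days

1968-09-21 is a Saturday.
That's 37 days from start to end, counting both.
37 = 7 × 5 + 2, so there are 5 full weeks plus 2 extra days.
Each full week contributes 5 weekdays (Mon–Fri): 5 × 5 = 25.
The 2 extra days are Sat, Sun — none qualify.
Total: 25 + 0 = 25.
Holidays: 1968-10-03 (Thu); 1968-10-13 (Sun); 1968-10-19 (Sat); 1968-10-27 (Sun).
1 of the 4 holidays fall on weekdays; the rest are weekends and were already excluded.
Business days: 25 − 1 = 24.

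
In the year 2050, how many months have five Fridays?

4

A month has five Fridays exactly when Friday falls within its first (length − 28) days.
Jan: 31 days, starts Sat → 5 of Sat, Sun, Mon
Feb: 28 days, starts Tue → 5 of (none)
Mar: 31 days, starts Tue → 5 of Tue, Wed, Thu
Apr: 30 days, starts Fri → 5 of Fri, Sat ✓
May: 31 days, starts Sun → 5 of Sun, Mon, Tue
Jun: 30 days, starts Wed → 5 of Wed, Thu
Jul: 31 days, starts Fri → 5 of Fri, Sat, Sun ✓
Aug: 31 days, starts Mon → 5 of Mon, Tue, Wed
Sep: 30 days, starts Thu → 5 of Thu, Fri ✓
Oct: 31 days, starts Sat → 5 of Sat, Sun, Mon
Nov: 30 days, starts Tue → 5 of Tue, Wed
Dec: 31 days, starts Thu → 5 of Thu, Fri, Sat ✓
Months with five Fridays: Apr, Jul, Sep, Dec.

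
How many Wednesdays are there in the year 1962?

52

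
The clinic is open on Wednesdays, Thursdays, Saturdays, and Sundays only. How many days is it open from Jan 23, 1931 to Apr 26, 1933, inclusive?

471

Jan 23, 1931 is a Friday.
From Jan 23, 1931 to Apr 26, 1933 is 825 days inclusive.
825 = 7 × 117 + 6, so there are 117 full weeks plus 6 extra days.
Each full week contributes 4 days from the set (Wed, Thu, Sat, Sun): 117 × 4 = 468.
The 6 extra days are Friday, Saturday, Sunday, Monday, Tuesday, Wednesday — 3 of them qualify.
Total: 468 + 3 = 471.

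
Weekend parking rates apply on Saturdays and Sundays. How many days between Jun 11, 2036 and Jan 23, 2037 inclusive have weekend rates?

64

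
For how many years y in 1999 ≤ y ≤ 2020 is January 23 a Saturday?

3

Day of week of January 23 in each year:
1999: Sat ✓, 2000: Sun, 2001: Tue, 2002: Wed, 2003: Thu, 2004: Fri, 2005: Sun, 2006: Mon, 2007: Tue, 2008: Wed, 2009: Fri, 2010: Sat ✓, 2011: Sun, 2012: Mon, 2013: Wed, 2014: Thu, 2015: Fri, 2016: Sat ✓, 2017: Mon, 2018: Tue, 2019: Wed, 2020: Thu
Saturdays: 1999, 2010, 2016.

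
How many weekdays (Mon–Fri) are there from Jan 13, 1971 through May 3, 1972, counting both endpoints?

341 weekdays

Jan 13, 1971 is a Wednesday.
The range spans 477 days (inclusive of both endpoints).
477 = 7 × 68 + 1, so there are 68 full weeks plus 1 extra day.
Each full week contributes 5 weekdays (Mon–Fri): 68 × 5 = 340.
The 1 extra day is Wednesday — 1 of them qualifies.
Total: 340 + 1 = 341.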